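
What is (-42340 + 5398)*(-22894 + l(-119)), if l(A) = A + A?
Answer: 854542344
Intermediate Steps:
l(A) = 2*A
(-42340 + 5398)*(-22894 + l(-119)) = (-42340 + 5398)*(-22894 + 2*(-119)) = -36942*(-22894 - 238) = -36942*(-23132) = 854542344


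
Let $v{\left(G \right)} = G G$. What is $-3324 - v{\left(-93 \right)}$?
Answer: $-11973$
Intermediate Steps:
$v{\left(G \right)} = G^{2}$
$-3324 - v{\left(-93 \right)} = -3324 - \left(-93\right)^{2} = -3324 - 8649 = -11973$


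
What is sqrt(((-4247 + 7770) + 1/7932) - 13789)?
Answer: I*sqrt(161475513513)/3966 ≈ 101.32*I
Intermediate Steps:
sqrt(((-4247 + 7770) + 1/7932) - 13789) = sqrt((3523 + 1/7932) - 13789) = sqrt(27944437/7932 - 13789) = sqrt(-81429911/7932) = I*sqrt(161475513513)/3966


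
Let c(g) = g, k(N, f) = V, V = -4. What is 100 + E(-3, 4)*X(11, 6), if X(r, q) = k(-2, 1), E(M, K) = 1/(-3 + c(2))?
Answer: 104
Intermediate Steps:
k(N, f) = -4
E(M, K) = -1 (E(M, K) = 1/(-3 + 2) = 1/(-1) = -1)
X(r, q) = -4
100 + E(-3, 4)*X(11, 6) = 100 - 1*(-4) = 100 + 4 = 104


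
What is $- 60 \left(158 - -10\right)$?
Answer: $-10080$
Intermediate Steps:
$- 60 \left(158 - -10\right) = - 60 \left(158 + 10\right) = \left(-60\right) 168 = -10080$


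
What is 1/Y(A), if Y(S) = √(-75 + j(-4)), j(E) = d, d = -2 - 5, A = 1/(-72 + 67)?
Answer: -I*√82/82 ≈ -0.11043*I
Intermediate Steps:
A = -⅕ (A = 1/(-5) = -⅕ ≈ -0.20000)
d = -7
j(E) = -7
Y(S) = I*√82 (Y(S) = √(-75 - 7) = √(-82) = I*√82)
1/Y(A) = 1/(I*√82) = -I*√82/82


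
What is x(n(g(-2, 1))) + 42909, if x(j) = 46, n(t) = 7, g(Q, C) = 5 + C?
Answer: 42955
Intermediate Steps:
x(n(g(-2, 1))) + 42909 = 46 + 42909 = 42955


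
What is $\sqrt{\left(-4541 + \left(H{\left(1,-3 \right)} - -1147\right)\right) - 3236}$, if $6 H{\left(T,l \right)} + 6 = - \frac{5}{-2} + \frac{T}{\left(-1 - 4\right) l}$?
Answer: $\frac{i \sqrt{5967515}}{30} \approx 81.428 i$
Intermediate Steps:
$H{\left(T,l \right)} = - \frac{7}{12} - \frac{T}{30 l}$ ($H{\left(T,l \right)} = -1 + \frac{- \frac{5}{-2} + \frac{T}{\left(-1 - 4\right) l}}{6} = -1 + \frac{\left(-5\right) \left(- \frac{1}{2}\right) + \frac{T}{\left(-5\right) l}}{6} = -1 + \frac{\frac{5}{2} + T \left(- \frac{1}{5 l}\right)}{6} = -1 + \frac{\frac{5}{2} - \frac{T}{5 l}}{6} = -1 - \left(- \frac{5}{12} + \frac{T}{30 l}\right) = - \frac{7}{12} - \frac{T}{30 l}$)
$\sqrt{\left(-4541 + \left(H{\left(1,-3 \right)} - -1147\right)\right) - 3236} = \sqrt{\left(-4541 - \left(- \frac{13757}{12} - \frac{1}{90}\right)\right) - 3236} = \sqrt{\left(-4541 + \left(\left(- \frac{7}{12} - \frac{1}{30} \left(- \frac{1}{3}\right)\right) + 1147\right)\right) - 3236} = \sqrt{\left(-4541 + \left(\left(- \frac{7}{12} + \frac{1}{90}\right) + 1147\right)\right) - 3236} = \sqrt{\left(-4541 + \left(- \frac{103}{180} + 1147\right)\right) - 3236} = \sqrt{\left(-4541 + \frac{206357}{180}\right) - 3236} = \sqrt{- \frac{611023}{180} - 3236} = \sqrt{- \frac{1193503}{180}} = \frac{i \sqrt{5967515}}{30}$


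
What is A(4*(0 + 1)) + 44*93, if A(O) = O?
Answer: 4096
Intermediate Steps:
A(4*(0 + 1)) + 44*93 = 4*(0 + 1) + 44*93 = 4*1 + 4092 = 4 + 4092 = 4096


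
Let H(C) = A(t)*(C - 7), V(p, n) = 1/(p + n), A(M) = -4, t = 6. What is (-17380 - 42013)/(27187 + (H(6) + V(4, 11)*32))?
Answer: -890895/407897 ≈ -2.1841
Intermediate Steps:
V(p, n) = 1/(n + p)
H(C) = 28 - 4*C (H(C) = -4*(C - 7) = -4*(-7 + C) = 28 - 4*C)
(-17380 - 42013)/(27187 + (H(6) + V(4, 11)*32)) = (-17380 - 42013)/(27187 + ((28 - 4*6) + 32/(11 + 4))) = -59393/(27187 + ((28 - 24) + 32/15)) = -59393/(27187 + (4 + (1/15)*32)) = -59393/(27187 + (4 + 32/15)) = -59393/(27187 + 92/15) = -59393/407897/15 = -59393*15/407897 = -890895/407897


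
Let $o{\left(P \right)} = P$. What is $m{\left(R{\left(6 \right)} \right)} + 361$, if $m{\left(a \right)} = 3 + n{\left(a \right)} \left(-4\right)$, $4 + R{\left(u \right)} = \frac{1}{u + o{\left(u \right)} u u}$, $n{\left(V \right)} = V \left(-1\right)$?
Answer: $\frac{38630}{111} \approx 348.02$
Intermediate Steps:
$n{\left(V \right)} = - V$
$R{\left(u \right)} = -4 + \frac{1}{u + u^{3}}$ ($R{\left(u \right)} = -4 + \frac{1}{u + u u u} = -4 + \frac{1}{u + u^{2} u} = -4 + \frac{1}{u + u^{3}}$)
$m{\left(a \right)} = 3 + 4 a$ ($m{\left(a \right)} = 3 + - a \left(-4\right) = 3 + 4 a$)
$m{\left(R{\left(6 \right)} \right)} + 361 = \left(3 + 4 \frac{1 - 24 - 4 \cdot 6^{3}}{6 + 6^{3}}\right) + 361 = \left(3 + 4 \frac{1 - 24 - 864}{6 + 216}\right) + 361 = \left(3 + 4 \frac{1 - 24 - 864}{222}\right) + 361 = \left(3 + 4 \cdot \frac{1}{222} \left(-887\right)\right) + 361 = \left(3 + 4 \left(- \frac{887}{222}\right)\right) + 361 = \left(3 - \frac{1774}{111}\right) + 361 = - \frac{1441}{111} + 361 = \frac{38630}{111}$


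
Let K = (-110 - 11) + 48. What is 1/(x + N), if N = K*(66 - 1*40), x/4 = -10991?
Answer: -1/45862 ≈ -2.1805e-5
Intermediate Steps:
x = -43964 (x = 4*(-10991) = -43964)
K = -73 (K = -121 + 48 = -73)
N = -1898 (N = -73*(66 - 1*40) = -73*(66 - 40) = -73*26 = -1898)
1/(x + N) = 1/(-43964 - 1898) = 1/(-45862) = -1/45862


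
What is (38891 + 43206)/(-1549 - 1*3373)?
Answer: -82097/4922 ≈ -16.680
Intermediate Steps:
(38891 + 43206)/(-1549 - 1*3373) = 82097/(-1549 - 3373) = 82097/(-4922) = 82097*(-1/4922) = -82097/4922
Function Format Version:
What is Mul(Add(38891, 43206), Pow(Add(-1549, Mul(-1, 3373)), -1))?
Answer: Rational(-82097, 4922) ≈ -16.680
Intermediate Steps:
Mul(Add(38891, 43206), Pow(Add(-1549, Mul(-1, 3373)), -1)) = Mul(82097, Pow(Add(-1549, -3373), -1)) = Mul(82097, Pow(-4922, -1)) = Mul(82097, Rational(-1, 4922)) = Rational(-82097, 4922)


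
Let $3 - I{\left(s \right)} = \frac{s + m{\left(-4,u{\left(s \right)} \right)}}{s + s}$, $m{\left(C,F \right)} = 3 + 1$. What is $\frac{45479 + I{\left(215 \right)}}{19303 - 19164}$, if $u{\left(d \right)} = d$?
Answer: $\frac{19557041}{59770} \approx 327.21$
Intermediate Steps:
$m{\left(C,F \right)} = 4$
$I{\left(s \right)} = 3 - \frac{4 + s}{2 s}$ ($I{\left(s \right)} = 3 - \frac{s + 4}{s + s} = 3 - \frac{4 + s}{2 s}$)
$\frac{45479 + I{\left(215 \right)}}{19303 - 19164} = \frac{45479 + \left(\frac{5}{2} - \frac{2}{215}\right)}{19303 - 19164} = \frac{45479 + \left(\frac{5}{2} - \frac{2}{215}\right)}{139} = \left(45479 + \left(\frac{5}{2} - \frac{2}{215}\right)\right) \frac{1}{139} = \left(45479 + \frac{1071}{430}\right) \frac{1}{139} = \frac{19557041}{430} \cdot \frac{1}{139} = \frac{19557041}{59770}$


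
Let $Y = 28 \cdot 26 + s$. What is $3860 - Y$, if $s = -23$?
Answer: $3155$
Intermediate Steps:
$Y = 705$ ($Y = 28 \cdot 26 - 23 = 728 - 23 = 705$)
$3860 - Y = 3860 - 705 = 3155$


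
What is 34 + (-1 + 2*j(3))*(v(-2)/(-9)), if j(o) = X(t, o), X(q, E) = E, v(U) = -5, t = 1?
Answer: 331/9 ≈ 36.778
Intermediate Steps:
j(o) = o
34 + (-1 + 2*j(3))*(v(-2)/(-9)) = 34 + (-1 + 2*3)*(-5/(-9)) = 34 + (-1 + 6)*(-5*(-⅑)) = 34 + 5*(5/9) = 34 + 25/9 = 331/9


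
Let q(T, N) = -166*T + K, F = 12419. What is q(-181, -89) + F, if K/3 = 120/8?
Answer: 42510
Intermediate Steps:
K = 45 (K = 3*(120/8) = 3*(120*(⅛)) = 3*15 = 45)
q(T, N) = 45 - 166*T (q(T, N) = -166*T + 45 = 45 - 166*T)
q(-181, -89) + F = (45 - 166*(-181)) + 12419 = (45 + 30046) + 12419 = 30091 + 12419 = 42510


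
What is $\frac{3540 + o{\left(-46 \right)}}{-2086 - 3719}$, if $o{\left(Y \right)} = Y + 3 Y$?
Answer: $- \frac{3356}{5805} \approx -0.57812$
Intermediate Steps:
$o{\left(Y \right)} = 4 Y$
$\frac{3540 + o{\left(-46 \right)}}{-2086 - 3719} = \frac{3540 + 4 \left(-46\right)}{-2086 - 3719} = \frac{3540 - 184}{-5805} = 3356 \left(- \frac{1}{5805}\right) = - \frac{3356}{5805}$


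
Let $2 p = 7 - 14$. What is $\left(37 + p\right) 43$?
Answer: $\frac{2881}{2} \approx 1440.5$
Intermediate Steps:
$p = - \frac{7}{2}$ ($p = \frac{7 - 14}{2} = \frac{1}{2} \left(-7\right) = - \frac{7}{2} \approx -3.5$)
$\left(37 + p\right) 43 = \left(37 - \frac{7}{2}\right) 43 = \frac{67}{2} \cdot 43 = \frac{2881}{2}$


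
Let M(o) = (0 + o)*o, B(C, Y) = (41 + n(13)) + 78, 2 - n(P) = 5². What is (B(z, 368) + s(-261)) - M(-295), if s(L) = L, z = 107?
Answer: -87190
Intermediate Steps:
n(P) = -23 (n(P) = 2 - 1*5² = 2 - 1*25 = 2 - 25 = -23)
B(C, Y) = 96 (B(C, Y) = (41 - 23) + 78 = 18 + 78 = 96)
M(o) = o² (M(o) = o*o = o²)
(B(z, 368) + s(-261)) - M(-295) = (96 - 261) - 1*(-295)² = -165 - 1*87025 = -165 - 87025 = -87190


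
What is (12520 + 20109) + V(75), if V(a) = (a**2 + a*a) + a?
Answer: 43954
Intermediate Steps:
V(a) = a + 2*a**2 (V(a) = (a**2 + a**2) + a = 2*a**2 + a = a + 2*a**2)
(12520 + 20109) + V(75) = (12520 + 20109) + 75*(1 + 2*75) = 32629 + 75*(1 + 150) = 32629 + 75*151 = 32629 + 11325 = 43954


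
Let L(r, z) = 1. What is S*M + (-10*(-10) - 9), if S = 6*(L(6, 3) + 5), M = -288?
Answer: -10277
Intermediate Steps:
S = 36 (S = 6*(1 + 5) = 6*6 = 36)
S*M + (-10*(-10) - 9) = 36*(-288) + (-10*(-10) - 9) = -10368 + (100 - 9) = -10368 + 91 = -10277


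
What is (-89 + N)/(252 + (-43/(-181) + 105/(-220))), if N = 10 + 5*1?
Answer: -589336/2005019 ≈ -0.29393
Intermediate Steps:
N = 15 (N = 10 + 5 = 15)
(-89 + N)/(252 + (-43/(-181) + 105/(-220))) = (-89 + 15)/(252 + (-43/(-181) + 105/(-220))) = -74/(252 + (-43*(-1/181) + 105*(-1/220))) = -74/(252 + (43/181 - 21/44)) = -74/(252 - 1909/7964) = -74/2005019/7964 = -74*7964/2005019 = -589336/2005019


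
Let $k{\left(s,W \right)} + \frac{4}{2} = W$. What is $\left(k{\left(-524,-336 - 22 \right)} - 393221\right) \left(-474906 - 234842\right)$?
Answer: $279343327588$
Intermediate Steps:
$k{\left(s,W \right)} = -2 + W$
$\left(k{\left(-524,-336 - 22 \right)} - 393221\right) \left(-474906 - 234842\right) = \left(\left(-2 - 358\right) - 393221\right) \left(-474906 - 234842\right) = \left(\left(-2 - 358\right) - 393221\right) \left(-709748\right) = \left(-360 - 393221\right) \left(-709748\right) = \left(-393581\right) \left(-709748\right) = 279343327588$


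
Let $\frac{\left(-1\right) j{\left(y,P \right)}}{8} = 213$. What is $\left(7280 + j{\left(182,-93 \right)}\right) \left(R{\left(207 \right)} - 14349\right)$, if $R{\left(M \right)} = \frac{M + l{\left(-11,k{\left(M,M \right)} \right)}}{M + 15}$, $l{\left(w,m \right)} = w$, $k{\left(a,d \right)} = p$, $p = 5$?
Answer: $- \frac{8880566216}{111} \approx -8.0005 \cdot 10^{7}$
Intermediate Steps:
$j{\left(y,P \right)} = -1704$ ($j{\left(y,P \right)} = \left(-8\right) 213 = -1704$)
$k{\left(a,d \right)} = 5$
$R{\left(M \right)} = \frac{-11 + M}{15 + M}$ ($R{\left(M \right)} = \frac{M - 11}{M + 15} = \frac{-11 + M}{15 + M}$)
$\left(7280 + j{\left(182,-93 \right)}\right) \left(R{\left(207 \right)} - 14349\right) = \left(7280 - 1704\right) \left(\frac{-11 + 207}{15 + 207} - 14349\right) = 5576 \left(\frac{1}{222} \cdot 196 - 14349\right) = 5576 \left(\frac{98}{111} - 14349\right) = 5576 \left(- \frac{1592641}{111}\right) = - \frac{8880566216}{111}$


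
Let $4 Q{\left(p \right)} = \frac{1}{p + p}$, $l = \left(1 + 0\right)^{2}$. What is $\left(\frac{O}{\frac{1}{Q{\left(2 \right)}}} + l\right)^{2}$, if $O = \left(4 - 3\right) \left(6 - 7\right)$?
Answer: $\frac{225}{256} \approx 0.87891$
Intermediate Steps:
$l = 1$ ($l = 1^{2} = 1$)
$Q{\left(p \right)} = \frac{1}{8 p}$ ($Q{\left(p \right)} = \frac{1}{4 \left(p + p\right)} = \frac{1}{4 \cdot 2 p} = \frac{\frac{1}{2} \frac{1}{p}}{4} = \frac{1}{8 p}$)
$O = -1$ ($O = 1 \left(-1\right) = -1$)
$\left(\frac{O}{\frac{1}{Q{\left(2 \right)}}} + l\right)^{2} = \left(- \frac{1}{\frac{1}{\frac{1}{8} \cdot \frac{1}{2}}} + 1\right)^{2} = \left(- \frac{1}{\frac{1}{\frac{1}{16}}} + 1\right)^{2} = \left(- \frac{1}{16} + 1\right)^{2} = \left(\frac{15}{16}\right)^{2} = \frac{225}{256}$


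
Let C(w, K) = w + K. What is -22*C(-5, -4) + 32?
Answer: 230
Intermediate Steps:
C(w, K) = K + w
-22*C(-5, -4) + 32 = -22*(-4 - 5) + 32 = -22*(-9) + 32 = 198 + 32 = 230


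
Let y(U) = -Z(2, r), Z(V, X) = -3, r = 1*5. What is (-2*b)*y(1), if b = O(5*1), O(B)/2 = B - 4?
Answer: -12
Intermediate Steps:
O(B) = -8 + 2*B (O(B) = 2*(B - 4) = 2*(-4 + B) = -8 + 2*B)
b = 2 (b = -8 + 2*(5*1) = -8 + 2*5 = -8 + 10 = 2)
r = 5
y(U) = 3 (y(U) = -1*(-3) = 3)
(-2*b)*y(1) = -2*2*3 = -4*3 = -12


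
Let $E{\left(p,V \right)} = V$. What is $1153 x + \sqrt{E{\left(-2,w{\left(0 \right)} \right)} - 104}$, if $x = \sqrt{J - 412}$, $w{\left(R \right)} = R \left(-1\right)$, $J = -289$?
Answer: $i \left(2 \sqrt{26} + 1153 \sqrt{701}\right) \approx 30538.0 i$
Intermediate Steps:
$w{\left(R \right)} = - R$
$x = i \sqrt{701}$ ($x = \sqrt{-289 - 412} = \sqrt{-701} = i \sqrt{701} \approx 26.476 i$)
$1153 x + \sqrt{E{\left(-2,w{\left(0 \right)} \right)} - 104} = 1153 i \sqrt{701} + \sqrt{\left(-1\right) 0 - 104} = 1153 i \sqrt{701} + \sqrt{0 - 104} = 1153 i \sqrt{701} + \sqrt{-104} = 1153 i \sqrt{701} + 2 i \sqrt{26} = 2 i \sqrt{26} + 1153 i \sqrt{701}$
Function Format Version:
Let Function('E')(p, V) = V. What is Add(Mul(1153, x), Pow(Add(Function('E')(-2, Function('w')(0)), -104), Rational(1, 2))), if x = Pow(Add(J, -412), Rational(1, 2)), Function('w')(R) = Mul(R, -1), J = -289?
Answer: Mul(I, Add(Mul(2, Pow(26, Rational(1, 2))), Mul(1153, Pow(701, Rational(1, 2))))) ≈ Mul(30538., I)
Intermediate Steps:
Function('w')(R) = Mul(-1, R)
x = Mul(I, Pow(701, Rational(1, 2))) (x = Pow(Add(-289, -412), Rational(1, 2)) = Pow(-701, Rational(1, 2)) = Mul(I, Pow(701, Rational(1, 2))) ≈ Mul(26.476, I))
Add(Mul(1153, x), Pow(Add(Function('E')(-2, Function('w')(0)), -104), Rational(1, 2))) = Add(Mul(1153, Mul(I, Pow(701, Rational(1, 2)))), Pow(Add(Mul(-1, 0), -104), Rational(1, 2))) = Add(Mul(1153, I, Pow(701, Rational(1, 2))), Pow(Add(0, -104), Rational(1, 2))) = Add(Mul(1153, I, Pow(701, Rational(1, 2))), Pow(-104, Rational(1, 2))) = Add(Mul(1153, I, Pow(701, Rational(1, 2))), Mul(2, I, Pow(26, Rational(1, 2)))) = Add(Mul(2, I, Pow(26, Rational(1, 2))), Mul(1153, I, Pow(701, Rational(1, 2))))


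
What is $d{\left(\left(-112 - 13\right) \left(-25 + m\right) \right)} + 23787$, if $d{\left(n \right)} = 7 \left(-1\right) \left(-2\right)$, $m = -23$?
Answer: $23801$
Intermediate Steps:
$d{\left(n \right)} = 14$ ($d{\left(n \right)} = \left(-7\right) \left(-2\right) = 14$)
$d{\left(\left(-112 - 13\right) \left(-25 + m\right) \right)} + 23787 = 14 + 23787 = 23801$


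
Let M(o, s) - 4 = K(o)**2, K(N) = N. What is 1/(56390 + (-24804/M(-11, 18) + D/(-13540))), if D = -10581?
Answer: 338500/19021110293 ≈ 1.7796e-5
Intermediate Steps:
M(o, s) = 4 + o**2
1/(56390 + (-24804/M(-11, 18) + D/(-13540))) = 1/(56390 + (-24804/(4 + (-11)**2) - 10581/(-13540))) = 1/(56390 + (-24804/(4 + 121) - 10581*(-1/13540))) = 1/(56390 + (-24804/125 + 10581/13540)) = 1/(56390 - 66904707/338500) = 1/(19021110293/338500) = 338500/19021110293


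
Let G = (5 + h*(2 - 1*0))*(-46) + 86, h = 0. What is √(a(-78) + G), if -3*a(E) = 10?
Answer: I*√1326/3 ≈ 12.138*I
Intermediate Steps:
a(E) = -10/3 (a(E) = -⅓*10 = -10/3)
G = -144 (G = (5 + 0*(2 - 1*0))*(-46) + 86 = (5 + 0*(2 + 0))*(-46) + 86 = (5 + 0*2)*(-46) + 86 = (5 + 0)*(-46) + 86 = 5*(-46) + 86 = -230 + 86 = -144)
√(a(-78) + G) = √(-10/3 - 144) = √(-442/3) = I*√1326/3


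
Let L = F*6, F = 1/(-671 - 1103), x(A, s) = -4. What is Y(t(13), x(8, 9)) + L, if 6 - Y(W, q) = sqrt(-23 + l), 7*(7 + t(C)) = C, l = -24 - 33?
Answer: 5319/887 - 4*I*sqrt(5) ≈ 5.9966 - 8.9443*I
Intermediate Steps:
l = -57
F = -1/1774 (F = 1/(-1774) = -1/1774 ≈ -0.00056370)
t(C) = -7 + C/7
Y(W, q) = 6 - 4*I*sqrt(5) (Y(W, q) = 6 - sqrt(-23 - 57) = 6 - sqrt(-80) = 6 - 4*I*sqrt(5))
L = -3/887 (L = -1/1774*6 = -3/887 ≈ -0.0033822)
Y(t(13), x(8, 9)) + L = (6 - 4*I*sqrt(5)) - 3/887 = 5319/887 - 4*I*sqrt(5)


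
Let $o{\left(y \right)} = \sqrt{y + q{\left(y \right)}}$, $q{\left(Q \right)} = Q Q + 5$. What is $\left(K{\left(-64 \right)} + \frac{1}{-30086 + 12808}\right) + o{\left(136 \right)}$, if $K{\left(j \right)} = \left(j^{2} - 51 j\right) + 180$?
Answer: $\frac{130276119}{17278} + \sqrt{18637} \approx 7676.5$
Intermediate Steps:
$q{\left(Q \right)} = 5 + Q^{2}$ ($q{\left(Q \right)} = Q^{2} + 5 = 5 + Q^{2}$)
$K{\left(j \right)} = 180 + j^{2} - 51 j$
$o{\left(y \right)} = \sqrt{5 + y + y^{2}}$ ($o{\left(y \right)} = \sqrt{y + \left(5 + y^{2}\right)} = \sqrt{5 + y + y^{2}}$)
$\left(K{\left(-64 \right)} + \frac{1}{-30086 + 12808}\right) + o{\left(136 \right)} = \left(\left(180 + \left(-64\right)^{2} - -3264\right) + \frac{1}{-30086 + 12808}\right) + \sqrt{5 + 136 + 136^{2}} = \left(\left(180 + 4096 + 3264\right) + \frac{1}{-17278}\right) + \sqrt{5 + 136 + 18496} = \left(7540 - \frac{1}{17278}\right) + \sqrt{18637} = \frac{130276119}{17278} + \sqrt{18637}$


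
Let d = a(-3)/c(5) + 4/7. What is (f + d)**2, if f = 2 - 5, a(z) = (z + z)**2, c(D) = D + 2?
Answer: 361/49 ≈ 7.3673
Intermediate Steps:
c(D) = 2 + D
a(z) = 4*z**2 (a(z) = (2*z)**2 = 4*z**2)
d = 40/7 (d = (4*(-3)**2)/(2 + 5) + 4/7 = (4*9)/7 + 4*(1/7) = 36*(1/7) + 4/7 = 36/7 + 4/7 = 40/7 ≈ 5.7143)
f = -3
(f + d)**2 = (-3 + 40/7)**2 = (19/7)**2 = 361/49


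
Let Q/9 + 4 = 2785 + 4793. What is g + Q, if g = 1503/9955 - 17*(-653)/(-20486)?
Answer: 13901566849583/203938130 ≈ 68166.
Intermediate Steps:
g = -79719997/203938130 (g = 1503*(1/9955) + 11101*(-1/20486) = 1503/9955 - 11101/20486 = -79719997/203938130 ≈ -0.39090)
Q = 68166 (Q = -36 + 9*(2785 + 4793) = -36 + 9*7578 = -36 + 68202 = 68166)
g + Q = -79719997/203938130 + 68166 = 13901566849583/203938130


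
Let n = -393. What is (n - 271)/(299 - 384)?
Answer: 664/85 ≈ 7.8118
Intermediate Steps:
(n - 271)/(299 - 384) = (-393 - 271)/(299 - 384) = -664/(-85) = -664*(-1/85) = 664/85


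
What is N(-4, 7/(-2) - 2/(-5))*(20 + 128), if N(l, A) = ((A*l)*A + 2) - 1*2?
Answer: -142228/25 ≈ -5689.1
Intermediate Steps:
N(l, A) = l*A² (N(l, A) = (l*A² + 2) - 2 = (2 + l*A²) - 2 = l*A²)
N(-4, 7/(-2) - 2/(-5))*(20 + 128) = (-4*(7/(-2) - 2/(-5))²)*(20 + 128) = -4*(7*(-½) - 2*(-⅕))²*148 = -4*(-7/2 + ⅖)²*148 = -4*(-31/10)²*148 = -4*961/100*148 = -961/25*148 = -142228/25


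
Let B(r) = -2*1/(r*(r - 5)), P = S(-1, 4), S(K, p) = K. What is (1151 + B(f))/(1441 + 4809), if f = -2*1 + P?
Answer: 13811/75000 ≈ 0.18415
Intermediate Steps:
P = -1
f = -3 (f = -2*1 - 1 = -2 - 1 = -3)
B(r) = -2/(r*(-5 + r)) (B(r) = -2*1/(r*(-5 + r)) = -2/(r*(-5 + r)))
(1151 + B(f))/(1441 + 4809) = (1151 - 2/(-3*(-5 - 3)))/(1441 + 4809) = (1151 - 2*(-⅓)/(-8))/6250 = (1151 - 2*(-⅓)*(-⅛))*(1/6250) = (1151 - 1/12)*(1/6250) = (13811/12)*(1/6250) = 13811/75000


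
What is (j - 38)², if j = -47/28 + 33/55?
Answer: 29931841/19600 ≈ 1527.1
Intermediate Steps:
j = -151/140 (j = -47*1/28 + 33*(1/55) = -47/28 + ⅗ = -151/140 ≈ -1.0786)
(j - 38)² = (-151/140 - 38)² = (-5471/140)² = 29931841/19600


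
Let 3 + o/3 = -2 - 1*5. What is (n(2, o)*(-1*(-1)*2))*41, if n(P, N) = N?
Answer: -2460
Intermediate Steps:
o = -30 (o = -9 + 3*(-2 - 1*5) = -9 + 3*(-2 - 5) = -9 + 3*(-7) = -9 - 21 = -30)
(n(2, o)*(-1*(-1)*2))*41 = -30*(-1*(-1))*2*41 = -30*2*41 = -60*41 = -2460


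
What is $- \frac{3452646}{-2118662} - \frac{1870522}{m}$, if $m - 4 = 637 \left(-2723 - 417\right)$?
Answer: $\frac{2717225886815}{1059424221128} \approx 2.5648$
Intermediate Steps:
$m = -2000176$ ($m = 4 + 637 \left(-2723 - 417\right) = 4 + 637 \left(-3140\right) = 4 - 2000180 = -2000176$)
$- \frac{3452646}{-2118662} - \frac{1870522}{m} = - \frac{3452646}{-2118662} - \frac{1870522}{-2000176} = \left(-3452646\right) \left(- \frac{1}{2118662}\right) - - \frac{935261}{1000088} = \frac{1726323}{1059331} + \frac{935261}{1000088} = \frac{2717225886815}{1059424221128}$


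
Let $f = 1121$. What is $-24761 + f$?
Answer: $-23640$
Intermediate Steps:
$-24761 + f = -24761 + 1121 = -23640$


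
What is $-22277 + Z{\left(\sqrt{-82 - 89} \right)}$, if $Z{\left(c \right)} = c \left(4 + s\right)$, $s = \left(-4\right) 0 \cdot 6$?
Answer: $-22277 + 12 i \sqrt{19} \approx -22277.0 + 52.307 i$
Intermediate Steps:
$s = 0$ ($s = 0 \cdot 6 = 0$)
$Z{\left(c \right)} = 4 c$ ($Z{\left(c \right)} = c \left(4 + 0\right) = c 4 = 4 c$)
$-22277 + Z{\left(\sqrt{-82 - 89} \right)} = -22277 + 4 \sqrt{-82 - 89} = -22277 + 4 \sqrt{-171} = -22277 + 4 \cdot 3 i \sqrt{19} = -22277 + 12 i \sqrt{19}$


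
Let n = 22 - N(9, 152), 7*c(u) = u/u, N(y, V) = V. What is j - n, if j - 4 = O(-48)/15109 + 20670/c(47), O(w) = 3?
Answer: 2188145819/15109 ≈ 1.4482e+5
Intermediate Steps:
c(u) = ⅐ (c(u) = (u/u)/7 = (⅐)*1 = ⅐)
j = 2186181649/15109 (j = 4 + (3/15109 + 20670/(⅐)) = 4 + (3*(1/15109) + 20670*7) = 4 + (3/15109 + 144690) = 4 + 2186121213/15109 = 2186181649/15109 ≈ 1.4469e+5)
n = -130 (n = 22 - 1*152 = 22 - 152 = -130)
j - n = 2186181649/15109 - 1*(-130) = 2186181649/15109 + 130 = 2188145819/15109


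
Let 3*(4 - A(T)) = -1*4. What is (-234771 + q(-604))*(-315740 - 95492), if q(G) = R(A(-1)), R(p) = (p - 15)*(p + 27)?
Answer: 870064926464/9 ≈ 9.6674e+10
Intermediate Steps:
A(T) = 16/3 (A(T) = 4 - (-1)*4/3 = 4 - ⅓*(-4) = 4 + 4/3 = 16/3)
R(p) = (-15 + p)*(27 + p)
q(G) = -2813/9 (q(G) = -405 + (16/3)² + 12*(16/3) = -405 + 256/9 + 64 = -2813/9)
(-234771 + q(-604))*(-315740 - 95492) = (-234771 - 2813/9)*(-315740 - 95492) = -2115752/9*(-411232) = 870064926464/9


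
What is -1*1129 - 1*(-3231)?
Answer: 2102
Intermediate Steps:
-1*1129 - 1*(-3231) = -1129 + 3231 = 2102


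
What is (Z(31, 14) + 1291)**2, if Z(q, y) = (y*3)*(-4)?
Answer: 1261129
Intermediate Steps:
Z(q, y) = -12*y (Z(q, y) = (3*y)*(-4) = -12*y)
(Z(31, 14) + 1291)**2 = (-12*14 + 1291)**2 = (-168 + 1291)**2 = 1123**2 = 1261129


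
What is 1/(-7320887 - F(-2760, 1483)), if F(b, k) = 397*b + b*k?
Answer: -1/2132087 ≈ -4.6902e-7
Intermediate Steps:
1/(-7320887 - F(-2760, 1483)) = 1/(-7320887 - (-2760)*(397 + 1483)) = 1/(-7320887 - (-2760)*1880) = 1/(-7320887 - 1*(-5188800)) = 1/(-7320887 + 5188800) = 1/(-2132087) = -1/2132087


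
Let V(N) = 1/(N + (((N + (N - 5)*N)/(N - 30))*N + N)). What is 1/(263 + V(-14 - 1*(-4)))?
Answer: 15/3946 ≈ 0.0038013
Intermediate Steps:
V(N) = 1/(2*N + N*(N + N*(-5 + N))/(-30 + N)) (V(N) = 1/(N + (((N + (-5 + N)*N)/(-30 + N))*N + N)) = 1/(N + (((N + N*(-5 + N))/(-30 + N))*N + N)) = 1/(N + (N*(N + N*(-5 + N))/(-30 + N) + N)) = 1/(N + (N + N*(N + N*(-5 + N))/(-30 + N))) = 1/(2*N + N*(N + N*(-5 + N))/(-30 + N)))
1/(263 + V(-14 - 1*(-4))) = 1/(263 + (30 - (-14 - 1*(-4)))/((-14 - 1*(-4))*(60 - (-14 - 1*(-4))**2 + 2*(-14 - 1*(-4))))) = 1/(263 + (30 - (-14 + 4))/((-14 + 4)*(60 - (-14 + 4)**2 + 2*(-14 + 4)))) = 1/(263 + (30 - 1*(-10))/((-10)*(60 - 1*(-10)**2 + 2*(-10)))) = 1/(263 - (30 + 10)/(10*(60 - 1*100 - 20))) = 1/(263 - 1/10*40/(60 - 100 - 20)) = 1/(263 - 1/10*40/(-60)) = 1/(263 - 1/10*(-1/60)*40) = 1/(263 + 1/15) = 1/(3946/15) = 15/3946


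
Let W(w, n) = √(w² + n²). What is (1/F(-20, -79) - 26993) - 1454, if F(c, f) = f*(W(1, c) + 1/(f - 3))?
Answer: -6059481730181/213009517 - 6724*√401/213009517 ≈ -28447.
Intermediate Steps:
W(w, n) = √(n² + w²)
F(c, f) = f*(√(1 + c²) + 1/(-3 + f)) (F(c, f) = f*(√(c² + 1²) + 1/(f - 3)) = f*(√(c² + 1) + 1/(-3 + f)) = f*(√(1 + c²) + 1/(-3 + f)))
(1/F(-20, -79) - 26993) - 1454 = (1/(-79*(1 - 3*√(1 + (-20)²) - 79*√(1 + (-20)²))/(-3 - 79)) - 26993) - 1454 = (1/(-79*(1 - 3*√(1 + 400) - 79*√(1 + 400))/(-82)) - 26993) - 1454 = (1/(-79*(-1/82)*(1 - 3*√401 - 79*√401)) - 26993) - 1454 = (1/(-79*(-1/82)*(1 - 82*√401)) - 26993) - 1454 = (1/(79/82 - 79*√401) - 26993) - 1454 = (-26993 + 1/(79/82 - 79*√401)) - 1454 = -28447 + 1/(79/82 - 79*√401)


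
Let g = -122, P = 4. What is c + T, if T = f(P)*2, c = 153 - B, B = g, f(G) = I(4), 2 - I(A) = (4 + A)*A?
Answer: 215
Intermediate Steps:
I(A) = 2 - A*(4 + A) (I(A) = 2 - (4 + A)*A = 2 - A*(4 + A))
f(G) = -30 (f(G) = 2 - 1*4² - 4*4 = 2 - 1*16 - 16 = 2 - 16 - 16 = -30)
B = -122
c = 275 (c = 153 - 1*(-122) = 153 + 122 = 275)
T = -60 (T = -30*2 = -60)
c + T = 275 - 60 = 215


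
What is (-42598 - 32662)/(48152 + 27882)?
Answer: -37630/38017 ≈ -0.98982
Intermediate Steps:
(-42598 - 32662)/(48152 + 27882) = -75260/76034 = -75260*1/76034 = -37630/38017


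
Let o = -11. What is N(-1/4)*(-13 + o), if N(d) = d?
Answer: 6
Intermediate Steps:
N(-1/4)*(-13 + o) = (-1/4)*(-13 - 11) = -1*¼*(-24) = -¼*(-24) = 6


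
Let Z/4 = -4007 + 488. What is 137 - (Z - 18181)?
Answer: 32394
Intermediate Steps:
Z = -14076 (Z = 4*(-4007 + 488) = 4*(-3519) = -14076)
137 - (Z - 18181) = 137 - (-14076 - 18181) = 137 - 1*(-32257) = 137 + 32257 = 32394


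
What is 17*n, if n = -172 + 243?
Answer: 1207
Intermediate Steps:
n = 71
17*n = 17*71 = 1207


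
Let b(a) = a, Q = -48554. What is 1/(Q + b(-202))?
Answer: -1/48756 ≈ -2.0510e-5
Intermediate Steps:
1/(Q + b(-202)) = 1/(-48554 - 202) = 1/(-48756) = -1/48756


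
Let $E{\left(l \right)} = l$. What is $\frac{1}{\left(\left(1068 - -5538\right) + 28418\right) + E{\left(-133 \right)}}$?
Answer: $\frac{1}{34891} \approx 2.8661 \cdot 10^{-5}$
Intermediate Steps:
$\frac{1}{\left(\left(1068 - -5538\right) + 28418\right) + E{\left(-133 \right)}} = \frac{1}{\left(\left(1068 - -5538\right) + 28418\right) - 133} = \frac{1}{\left(\left(1068 + 5538\right) + 28418\right) - 133} = \frac{1}{\left(6606 + 28418\right) - 133} = \frac{1}{35024 - 133} = \frac{1}{34891}$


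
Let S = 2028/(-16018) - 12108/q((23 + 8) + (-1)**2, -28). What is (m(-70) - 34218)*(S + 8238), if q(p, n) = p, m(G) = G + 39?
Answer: -17246898425469/64072 ≈ -2.6918e+8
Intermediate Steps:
m(G) = 39 + G
S = -24251355/64072 (S = 2028/(-16018) - 12108/((23 + 8) + (-1)**2) = 2028*(-1/16018) - 12108/(31 + 1) = -1014/8009 - 12108/32 = -1014/8009 - 12108*1/32 = -1014/8009 - 3027/8 = -24251355/64072 ≈ -378.50)
(m(-70) - 34218)*(S + 8238) = ((39 - 70) - 34218)*(-24251355/64072 + 8238) = (-31 - 34218)*(503573781/64072) = -34249*503573781/64072 = -17246898425469/64072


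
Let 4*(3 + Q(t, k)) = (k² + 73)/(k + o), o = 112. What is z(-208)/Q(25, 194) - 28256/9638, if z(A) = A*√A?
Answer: -14128/4819 - 1018368*I*√13/34037 ≈ -2.9317 - 107.88*I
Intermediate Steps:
Q(t, k) = -3 + (73 + k²)/(4*(112 + k)) (Q(t, k) = -3 + ((k² + 73)/(k + 112))/4 = -3 + ((73 + k²)/(112 + k))/4 = -3 + (73 + k²)/(4*(112 + k)))
z(A) = A^(3/2)
z(-208)/Q(25, 194) - 28256/9638 = (-208)^(3/2)/(((-1271 + 194² - 12*194)/(4*(112 + 194)))) - 28256/9638 = (-832*I*√13)/(((¼)*(-1271 + 37636 - 2328)/306)) - 28256*1/9638 = (-832*I*√13)/(((¼)*(1/306)*34037)) - 14128/4819 = (-832*I*√13)/(34037/1224) - 14128/4819 = -832*I*√13*(1224/34037) - 14128/4819 = -1018368*I*√13/34037 - 14128/4819 = -14128/4819 - 1018368*I*√13/34037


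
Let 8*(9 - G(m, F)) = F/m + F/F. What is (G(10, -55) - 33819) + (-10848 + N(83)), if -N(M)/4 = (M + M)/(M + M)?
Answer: -714583/16 ≈ -44661.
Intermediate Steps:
N(M) = -4 (N(M) = -4*(M + M)/(M + M) = -4*2*M/(2*M) = -4*2*M*1/(2*M) = -4*1 = -4)
G(m, F) = 71/8 - F/(8*m) (G(m, F) = 9 - (F/m + F/F)/8 = 9 - (F/m + 1)/8 = 9 - (1 + F/m)/8 = 9 + (-⅛ - F/(8*m)) = 71/8 - F/(8*m))
(G(10, -55) - 33819) + (-10848 + N(83)) = ((⅛)*(-1*(-55) + 71*10)/10 - 33819) + (-10848 - 4) = ((⅛)*(⅒)*(55 + 710) - 33819) - 10852 = ((⅛)*(⅒)*765 - 33819) - 10852 = (153/16 - 33819) - 10852 = -540951/16 - 10852 = -714583/16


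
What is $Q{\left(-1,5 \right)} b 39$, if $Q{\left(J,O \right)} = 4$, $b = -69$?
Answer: $-10764$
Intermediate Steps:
$Q{\left(-1,5 \right)} b 39 = 4 \left(-69\right) 39 = \left(-276\right) 39 = -10764$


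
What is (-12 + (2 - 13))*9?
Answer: -207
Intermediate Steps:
(-12 + (2 - 13))*9 = (-12 - 11)*9 = -23*9 = -207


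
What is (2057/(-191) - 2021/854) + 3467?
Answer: 563373549/163114 ≈ 3453.9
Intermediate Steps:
(2057/(-191) - 2021/854) + 3467 = (2057*(-1/191) - 2021*1/854) + 3467 = (-2057/191 - 2021/854) + 3467 = -2142689/163114 + 3467 = 563373549/163114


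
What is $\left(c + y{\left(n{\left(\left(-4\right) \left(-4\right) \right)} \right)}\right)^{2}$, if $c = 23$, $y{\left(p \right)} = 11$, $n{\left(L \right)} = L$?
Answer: $1156$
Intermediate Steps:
$\left(c + y{\left(n{\left(\left(-4\right) \left(-4\right) \right)} \right)}\right)^{2} = \left(23 + 11\right)^{2} = 34^{2} = 1156$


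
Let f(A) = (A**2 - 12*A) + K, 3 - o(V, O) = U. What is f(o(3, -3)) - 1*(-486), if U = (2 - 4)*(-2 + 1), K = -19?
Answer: 456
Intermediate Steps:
U = 2 (U = -2*(-1) = 2)
o(V, O) = 1 (o(V, O) = 3 - 1*2 = 3 - 2 = 1)
f(A) = -19 + A**2 - 12*A (f(A) = (A**2 - 12*A) - 19 = -19 + A**2 - 12*A)
f(o(3, -3)) - 1*(-486) = (-19 + 1**2 - 12*1) - 1*(-486) = (-19 + 1 - 12) + 486 = -30 + 486 = 456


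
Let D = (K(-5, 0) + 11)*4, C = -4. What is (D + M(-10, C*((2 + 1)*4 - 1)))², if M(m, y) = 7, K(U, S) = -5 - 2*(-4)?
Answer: 3969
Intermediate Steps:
K(U, S) = 3 (K(U, S) = -5 + 8 = 3)
D = 56 (D = (3 + 11)*4 = 14*4 = 56)
(D + M(-10, C*((2 + 1)*4 - 1)))² = (56 + 7)² = 63² = 3969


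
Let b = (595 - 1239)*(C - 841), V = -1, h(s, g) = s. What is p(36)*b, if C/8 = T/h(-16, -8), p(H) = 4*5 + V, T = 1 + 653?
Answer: 14291648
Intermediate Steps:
T = 654
p(H) = 19 (p(H) = 4*5 - 1 = 20 - 1 = 19)
C = -327 (C = 8*(654/(-16)) = 8*(654*(-1/16)) = 8*(-327/8) = -327)
b = 752192 (b = (595 - 1239)*(-327 - 841) = -644*(-1168) = 752192)
p(36)*b = 19*752192 = 14291648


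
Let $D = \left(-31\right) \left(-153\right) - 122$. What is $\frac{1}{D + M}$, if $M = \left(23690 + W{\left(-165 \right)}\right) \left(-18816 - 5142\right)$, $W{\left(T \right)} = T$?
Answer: $- \frac{1}{563607329} \approx -1.7743 \cdot 10^{-9}$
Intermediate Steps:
$D = 4621$ ($D = 4743 - 122 = 4621$)
$M = -563611950$ ($M = \left(23690 - 165\right) \left(-18816 - 5142\right) = 23525 \left(-23958\right) = -563611950$)
$\frac{1}{D + M} = \frac{1}{4621 - 563611950} = \frac{1}{-563607329} = - \frac{1}{563607329}$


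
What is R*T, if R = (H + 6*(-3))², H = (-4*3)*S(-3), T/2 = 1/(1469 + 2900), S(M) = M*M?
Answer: 31752/4369 ≈ 7.2676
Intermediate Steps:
S(M) = M²
T = 2/4369 (T = 2/(1469 + 2900) = 2/4369 ≈ 0.00045777)
H = -108 (H = -4*3*(-3)² = -12*9 = -108)
R = 15876 (R = (-108 + 6*(-3))² = (-108 - 18)² = (-126)² = 15876)
R*T = 15876*(2/4369) = 31752/4369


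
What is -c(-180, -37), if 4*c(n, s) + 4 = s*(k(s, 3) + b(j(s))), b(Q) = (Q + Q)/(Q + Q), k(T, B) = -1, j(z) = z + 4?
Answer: 1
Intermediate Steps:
j(z) = 4 + z
b(Q) = 1 (b(Q) = (2*Q)/((2*Q)) = (2*Q)*(1/(2*Q)) = 1)
c(n, s) = -1 (c(n, s) = -1 + (s*(-1 + 1))/4 = -1 + (s*0)/4 = -1 + (¼)*0 = -1 + 0 = -1)
-c(-180, -37) = -1*(-1) = 1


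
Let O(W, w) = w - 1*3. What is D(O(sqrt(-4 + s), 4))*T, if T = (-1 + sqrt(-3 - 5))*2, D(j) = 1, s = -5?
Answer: -2 + 4*I*sqrt(2) ≈ -2.0 + 5.6569*I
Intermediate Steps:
O(W, w) = -3 + w (O(W, w) = w - 3 = -3 + w)
T = -2 + 4*I*sqrt(2) (T = (-1 + sqrt(-8))*2 = (-1 + 2*I*sqrt(2))*2 = -2 + 4*I*sqrt(2) ≈ -2.0 + 5.6569*I)
D(O(sqrt(-4 + s), 4))*T = 1*(-2 + 4*I*sqrt(2)) = -2 + 4*I*sqrt(2)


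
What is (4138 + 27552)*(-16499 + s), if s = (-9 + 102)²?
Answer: -248766500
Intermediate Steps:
s = 8649 (s = 93² = 8649)
(4138 + 27552)*(-16499 + s) = (4138 + 27552)*(-16499 + 8649) = 31690*(-7850) = -248766500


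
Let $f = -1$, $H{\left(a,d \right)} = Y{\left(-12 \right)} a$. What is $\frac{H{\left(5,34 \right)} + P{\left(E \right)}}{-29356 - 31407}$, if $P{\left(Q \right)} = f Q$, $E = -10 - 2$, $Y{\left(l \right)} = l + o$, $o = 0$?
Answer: $\frac{48}{60763} \approx 0.00078995$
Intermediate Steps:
$Y{\left(l \right)} = l$ ($Y{\left(l \right)} = l + 0 = l$)
$E = -12$ ($E = -10 - 2 = -12$)
$H{\left(a,d \right)} = - 12 a$
$P{\left(Q \right)} = - Q$
$\frac{H{\left(5,34 \right)} + P{\left(E \right)}}{-29356 - 31407} = \frac{\left(-12\right) 5 - -12}{-29356 - 31407} = \frac{-60 + 12}{-60763} = \left(-48\right) \left(- \frac{1}{60763}\right) = \frac{48}{60763}$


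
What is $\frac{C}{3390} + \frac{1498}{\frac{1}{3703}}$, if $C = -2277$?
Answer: $\frac{6268215461}{1130} \approx 5.5471 \cdot 10^{6}$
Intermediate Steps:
$\frac{C}{3390} + \frac{1498}{\frac{1}{3703}} = - \frac{2277}{3390} + \frac{1498}{\frac{1}{3703}} = \left(-2277\right) \frac{1}{3390} + 1498 \frac{1}{\frac{1}{3703}} = - \frac{759}{1130} + 1498 \cdot 3703 = - \frac{759}{1130} + 5547094 = \frac{6268215461}{1130}$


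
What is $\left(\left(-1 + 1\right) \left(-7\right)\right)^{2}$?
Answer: $0$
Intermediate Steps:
$\left(\left(-1 + 1\right) \left(-7\right)\right)^{2} = \left(0 \left(-7\right)\right)^{2} = 0^{2} = 0$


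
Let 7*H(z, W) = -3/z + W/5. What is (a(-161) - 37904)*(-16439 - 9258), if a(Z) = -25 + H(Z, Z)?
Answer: 784697618891/805 ≈ 9.7478e+8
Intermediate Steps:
H(z, W) = -3/(7*z) + W/35 (H(z, W) = (-3/z + W/5)/7 = -3/(7*z) + W/35)
a(Z) = -25 + (-15 + Z²)/(35*Z) (a(Z) = -25 + (-15 + Z*Z)/(35*Z) = -25 + (-15 + Z²)/(35*Z))
(a(-161) - 37904)*(-16439 - 9258) = ((-25 - 3/7/(-161) + (1/35)*(-161)) - 37904)*(-16439 - 9258) = ((-25 - 3/7*(-1/161) - 23/5) - 37904)*(-25697) = ((-25 + 3/1127 - 23/5) - 37904)*(-25697) = (-166781/5635 - 37904)*(-25697) = -213755821/5635*(-25697) = 784697618891/805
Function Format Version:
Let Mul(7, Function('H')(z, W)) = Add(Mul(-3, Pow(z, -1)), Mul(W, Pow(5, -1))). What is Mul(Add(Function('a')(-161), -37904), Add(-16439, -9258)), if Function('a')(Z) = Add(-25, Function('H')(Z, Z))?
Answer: Rational(784697618891, 805) ≈ 9.7478e+8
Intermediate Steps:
Function('H')(z, W) = Add(Mul(Rational(-3, 7), Pow(z, -1)), Mul(Rational(1, 35), W)) (Function('H')(z, W) = Mul(Rational(1, 7), Add(Mul(-3, Pow(z, -1)), Mul(W, Pow(5, -1)))) = Mul(Rational(1, 7), Add(Mul(-3, Pow(z, -1)), Mul(W, Rational(1, 5)))) = Mul(Rational(1, 7), Add(Mul(-3, Pow(z, -1)), Mul(Rational(1, 5), W))) = Add(Mul(Rational(-3, 7), Pow(z, -1)), Mul(Rational(1, 35), W)))
Function('a')(Z) = Add(-25, Mul(Rational(1, 35), Pow(Z, -1), Add(-15, Pow(Z, 2)))) (Function('a')(Z) = Add(-25, Mul(Rational(1, 35), Pow(Z, -1), Add(-15, Mul(Z, Z)))) = Add(-25, Mul(Rational(1, 35), Pow(Z, -1), Add(-15, Pow(Z, 2)))))
Mul(Add(Function('a')(-161), -37904), Add(-16439, -9258)) = Mul(Add(Add(-25, Mul(Rational(-3, 7), Pow(-161, -1)), Mul(Rational(1, 35), -161)), -37904), Add(-16439, -9258)) = Mul(Add(Add(-25, Mul(Rational(-3, 7), Rational(-1, 161)), Rational(-23, 5)), -37904), -25697) = Mul(Add(Add(-25, Rational(3, 1127), Rational(-23, 5)), -37904), -25697) = Mul(Add(Rational(-166781, 5635), -37904), -25697) = Mul(Rational(-213755821, 5635), -25697) = Rational(784697618891, 805)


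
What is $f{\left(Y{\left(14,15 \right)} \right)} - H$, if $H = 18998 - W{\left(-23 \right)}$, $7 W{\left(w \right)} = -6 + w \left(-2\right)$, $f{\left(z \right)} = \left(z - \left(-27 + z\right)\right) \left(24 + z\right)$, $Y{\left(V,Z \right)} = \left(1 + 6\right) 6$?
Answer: $- \frac{120472}{7} \approx -17210.0$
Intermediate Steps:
$Y{\left(V,Z \right)} = 42$ ($Y{\left(V,Z \right)} = 7 \cdot 6 = 42$)
$f{\left(z \right)} = 648 + 27 z$ ($f{\left(z \right)} = 27 \left(24 + z\right) = 648 + 27 z$)
$W{\left(w \right)} = - \frac{6}{7} - \frac{2 w}{7}$ ($W{\left(w \right)} = \frac{-6 + w \left(-2\right)}{7} = \frac{-6 - 2 w}{7} = - \frac{6}{7} - \frac{2 w}{7}$)
$H = \frac{132946}{7}$ ($H = 18998 - \left(- \frac{6}{7} - - \frac{46}{7}\right) = 18998 - \left(- \frac{6}{7} + \frac{46}{7}\right) = 18998 - \frac{40}{7} = \frac{132946}{7} \approx 18992.0$)
$f{\left(Y{\left(14,15 \right)} \right)} - H = \left(648 + 27 \cdot 42\right) - \frac{132946}{7} = \left(648 + 1134\right) - \frac{132946}{7} = 1782 - \frac{132946}{7} = - \frac{120472}{7}$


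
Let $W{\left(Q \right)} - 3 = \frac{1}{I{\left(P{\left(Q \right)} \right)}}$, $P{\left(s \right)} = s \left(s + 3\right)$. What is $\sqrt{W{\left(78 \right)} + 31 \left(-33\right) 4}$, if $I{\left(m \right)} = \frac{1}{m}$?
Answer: $\sqrt{2229} \approx 47.212$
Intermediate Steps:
$P{\left(s \right)} = s \left(3 + s\right)$
$W{\left(Q \right)} = 3 + Q \left(3 + Q\right)$ ($W{\left(Q \right)} = 3 + \frac{1}{\frac{1}{Q \left(3 + Q\right)}} = 3 + \frac{1}{\frac{1}{Q} \frac{1}{3 + Q}} = 3 + Q \left(3 + Q\right)$)
$\sqrt{W{\left(78 \right)} + 31 \left(-33\right) 4} = \sqrt{\left(3 + 78 \left(3 + 78\right)\right) + 31 \left(-33\right) 4} = \sqrt{\left(3 + 78 \cdot 81\right) - 4092} = \sqrt{\left(3 + 6318\right) - 4092} = \sqrt{6321 - 4092} = \sqrt{2229}$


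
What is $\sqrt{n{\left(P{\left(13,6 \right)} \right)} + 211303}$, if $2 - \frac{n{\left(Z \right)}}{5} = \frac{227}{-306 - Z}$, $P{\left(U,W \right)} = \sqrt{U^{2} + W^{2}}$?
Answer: $\frac{\sqrt{64662913 + 211313 \sqrt{205}}}{\sqrt{306 + \sqrt{205}}} \approx 459.69$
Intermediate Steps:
$n{\left(Z \right)} = 10 - \frac{1135}{-306 - Z}$ ($n{\left(Z \right)} = 10 - 5 \frac{227}{-306 - Z} = 10 - \frac{1135}{-306 - Z}$)
$\sqrt{n{\left(P{\left(13,6 \right)} \right)} + 211303} = \sqrt{\frac{5 \left(839 + 2 \sqrt{13^{2} + 6^{2}}\right)}{306 + \sqrt{13^{2} + 6^{2}}} + 211303} = \sqrt{\frac{5 \left(839 + 2 \sqrt{169 + 36}\right)}{306 + \sqrt{169 + 36}} + 211303} = \sqrt{\frac{5 \left(839 + 2 \sqrt{205}\right)}{306 + \sqrt{205}} + 211303} = \sqrt{211303 + \frac{5 \left(839 + 2 \sqrt{205}\right)}{306 + \sqrt{205}}}$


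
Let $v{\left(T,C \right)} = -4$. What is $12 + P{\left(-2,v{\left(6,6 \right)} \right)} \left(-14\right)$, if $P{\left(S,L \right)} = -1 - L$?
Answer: $-30$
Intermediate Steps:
$12 + P{\left(-2,v{\left(6,6 \right)} \right)} \left(-14\right) = 12 + \left(-1 - -4\right) \left(-14\right) = 12 + \left(-1 + 4\right) \left(-14\right) = 12 + 3 \left(-14\right) = 12 - 42 = -30$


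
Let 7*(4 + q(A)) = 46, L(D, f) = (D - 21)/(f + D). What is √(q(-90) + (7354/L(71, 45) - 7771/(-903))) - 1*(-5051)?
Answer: 5051 + √348025881063/4515 ≈ 5181.7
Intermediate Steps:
L(D, f) = (-21 + D)/(D + f)
q(A) = 18/7 (q(A) = -4 + (⅐)*46 = -4 + 46/7 = 18/7)
√(q(-90) + (7354/L(71, 45) - 7771/(-903))) - 1*(-5051) = √(18/7 + (7354/(((-21 + 71)/(71 + 45))) - 7771/(-903))) - 1*(-5051) = √(18/7 + (7354/((50/116)) - 7771*(-1/903))) + 5051 = √(18/7 + (7354/(((1/116)*50)) + 7771/903)) + 5051 = √(18/7 + (7354/(25/58) + 7771/903)) + 5051 = √(18/7 + (7354*(58/25) + 7771/903)) + 5051 = √(18/7 + (426532/25 + 7771/903)) + 5051 = √(18/7 + 385352671/22575) + 5051 = √(385410721/22575) + 5051 = √348025881063/4515 + 5051 = 5051 + √348025881063/4515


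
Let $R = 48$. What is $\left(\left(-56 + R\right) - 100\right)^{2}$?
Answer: $11664$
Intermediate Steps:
$\left(\left(-56 + R\right) - 100\right)^{2} = \left(\left(-56 + 48\right) - 100\right)^{2} = \left(-8 - 100\right)^{2} = \left(-108\right)^{2} = 11664$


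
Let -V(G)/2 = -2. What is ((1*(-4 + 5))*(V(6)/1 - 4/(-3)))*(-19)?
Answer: -304/3 ≈ -101.33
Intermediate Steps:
V(G) = 4 (V(G) = -2*(-2) = 4)
((1*(-4 + 5))*(V(6)/1 - 4/(-3)))*(-19) = ((1*(-4 + 5))*(4/1 - 4/(-3)))*(-19) = ((1*1)*(4*1 - 4*(-1/3)))*(-19) = (1*(4 + 4/3))*(-19) = (1*(16/3))*(-19) = (16/3)*(-19) = -304/3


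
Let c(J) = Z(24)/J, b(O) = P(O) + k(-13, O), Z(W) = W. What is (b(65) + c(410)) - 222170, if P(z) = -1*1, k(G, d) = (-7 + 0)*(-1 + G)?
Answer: -45524953/205 ≈ -2.2207e+5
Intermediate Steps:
k(G, d) = 7 - 7*G (k(G, d) = -7*(-1 + G) = 7 - 7*G)
P(z) = -1
b(O) = 97 (b(O) = -1 + (7 - 7*(-13)) = -1 + (7 + 91) = -1 + 98 = 97)
c(J) = 24/J
(b(65) + c(410)) - 222170 = (97 + 24/410) - 222170 = (97 + 24*(1/410)) - 222170 = (97 + 12/205) - 222170 = 19897/205 - 222170 = -45524953/205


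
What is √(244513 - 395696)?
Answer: I*√151183 ≈ 388.82*I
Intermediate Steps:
√(244513 - 395696) = √(-151183) = I*√151183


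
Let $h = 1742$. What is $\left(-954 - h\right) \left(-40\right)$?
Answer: $107840$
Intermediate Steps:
$\left(-954 - h\right) \left(-40\right) = \left(-954 - 1742\right) \left(-40\right) = \left(-2696\right) \left(-40\right) = 107840$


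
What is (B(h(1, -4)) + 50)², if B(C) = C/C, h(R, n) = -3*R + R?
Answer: 2601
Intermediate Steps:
h(R, n) = -2*R
B(C) = 1
(B(h(1, -4)) + 50)² = (1 + 50)² = 51² = 2601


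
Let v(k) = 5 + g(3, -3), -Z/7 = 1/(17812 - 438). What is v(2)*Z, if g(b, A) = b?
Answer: -4/1241 ≈ -0.0032232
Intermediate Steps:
Z = -1/2482 (Z = -7/(17812 - 438) = -7/17374 = -7*1/17374 = -1/2482 ≈ -0.00040290)
v(k) = 8 (v(k) = 5 + 3 = 8)
v(2)*Z = 8*(-1/2482) = -4/1241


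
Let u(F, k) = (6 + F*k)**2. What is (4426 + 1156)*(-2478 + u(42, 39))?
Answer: 15072840156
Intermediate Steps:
(4426 + 1156)*(-2478 + u(42, 39)) = (4426 + 1156)*(-2478 + (6 + 42*39)**2) = 5582*(-2478 + (6 + 1638)**2) = 5582*(-2478 + 1644**2) = 5582*(-2478 + 2702736) = 5582*2700258 = 15072840156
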